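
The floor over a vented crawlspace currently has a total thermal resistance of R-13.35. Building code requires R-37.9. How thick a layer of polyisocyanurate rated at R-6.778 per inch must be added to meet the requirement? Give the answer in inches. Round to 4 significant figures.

ΔR = 37.9 − 13.35 = 24.55 ft²·°F·h/BTU
L = ΔR / (R/in) = 24.55/6.778 = 3.622 in

3.622 in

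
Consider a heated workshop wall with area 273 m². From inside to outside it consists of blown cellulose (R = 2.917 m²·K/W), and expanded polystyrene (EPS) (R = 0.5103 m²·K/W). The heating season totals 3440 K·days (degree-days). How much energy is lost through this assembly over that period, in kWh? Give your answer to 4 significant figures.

R_total = 2.917 + 0.5103 = 3.4273 m²·K/W
E = A × HDD × 24 / R / 1000 = 273 × 3440 × 24 / 3.4273 / 1000 = 6576.3 kWh

6576 kWh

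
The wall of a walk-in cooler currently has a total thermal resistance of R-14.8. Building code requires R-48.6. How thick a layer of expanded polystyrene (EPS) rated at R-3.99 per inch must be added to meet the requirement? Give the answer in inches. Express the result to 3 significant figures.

ΔR = 48.6 − 14.8 = 33.8 ft²·°F·h/BTU
L = ΔR / (R/in) = 33.8/3.99 = 8.471 in

8.47 in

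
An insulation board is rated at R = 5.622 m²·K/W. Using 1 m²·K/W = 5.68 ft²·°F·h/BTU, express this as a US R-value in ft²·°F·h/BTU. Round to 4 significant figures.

R_US = 5.622 × 5.68 = 31.933

31.93 ft²·°F·h/BTU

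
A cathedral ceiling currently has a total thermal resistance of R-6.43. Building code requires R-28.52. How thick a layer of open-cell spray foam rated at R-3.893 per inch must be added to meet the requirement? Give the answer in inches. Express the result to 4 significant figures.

ΔR = 28.52 − 6.43 = 22.09 ft²·°F·h/BTU
L = ΔR / (R/in) = 22.09/3.893 = 5.6743 in

5.674 in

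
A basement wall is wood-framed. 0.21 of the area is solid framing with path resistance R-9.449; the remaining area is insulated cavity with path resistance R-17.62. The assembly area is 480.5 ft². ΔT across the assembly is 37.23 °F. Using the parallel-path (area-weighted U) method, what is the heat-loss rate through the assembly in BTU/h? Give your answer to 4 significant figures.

1200 BTU/h

U_eff = 0.79/17.62 + 0.21/9.449 = 0.044835 + 0.022225 = 0.06706
R_eff = 1/U_eff = 14.912 ft²·°F·h/BTU
Q = 480.5 × 37.23 / 14.912 = 1199.6 BTU/h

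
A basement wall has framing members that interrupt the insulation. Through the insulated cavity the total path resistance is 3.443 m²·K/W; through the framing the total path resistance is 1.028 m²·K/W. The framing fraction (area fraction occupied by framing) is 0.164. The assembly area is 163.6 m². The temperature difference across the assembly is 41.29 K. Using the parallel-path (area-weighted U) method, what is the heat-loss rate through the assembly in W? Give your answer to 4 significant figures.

U_eff = 0.836/3.443 + 0.164/1.028 = 0.24281 + 0.15953 = 0.40234
R_eff = 1/U_eff = 2.4854 m²·K/W
Q = 163.6 × 41.29 / 2.4854 = 2717.9 W

2718 W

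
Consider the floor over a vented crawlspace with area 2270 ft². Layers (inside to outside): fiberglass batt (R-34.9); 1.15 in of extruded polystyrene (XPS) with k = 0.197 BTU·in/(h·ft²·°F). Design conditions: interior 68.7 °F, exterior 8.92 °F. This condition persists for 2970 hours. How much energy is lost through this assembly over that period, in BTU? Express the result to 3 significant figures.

1.15/0.197 = 5.838
R_total = 34.9 + 5.838 = 40.74 ft²·°F·h/BTU
Q = 2270 × (68.7 − 8.92) / 40.74 = 3331 BTU/h
E = 3331 × 2970 = 9893000 BTU

9890000 BTU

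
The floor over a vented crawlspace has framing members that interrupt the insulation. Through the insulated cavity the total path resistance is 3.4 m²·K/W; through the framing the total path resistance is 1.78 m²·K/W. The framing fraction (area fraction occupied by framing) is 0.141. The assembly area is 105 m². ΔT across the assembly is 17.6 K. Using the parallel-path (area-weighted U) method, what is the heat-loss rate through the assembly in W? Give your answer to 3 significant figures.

U_eff = 0.859/3.4 + 0.141/1.78 = 0.2526 + 0.07921 = 0.3319
R_eff = 1/U_eff = 3.013 m²·K/W
Q = 105 × 17.6 / 3.013 = 613.3 W

613 W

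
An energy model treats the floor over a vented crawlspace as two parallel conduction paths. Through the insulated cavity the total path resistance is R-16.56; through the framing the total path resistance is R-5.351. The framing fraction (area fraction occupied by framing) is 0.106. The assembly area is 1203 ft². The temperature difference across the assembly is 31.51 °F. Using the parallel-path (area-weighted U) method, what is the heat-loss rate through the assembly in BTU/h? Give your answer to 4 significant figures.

2797 BTU/h

U_eff = 0.894/16.56 + 0.106/5.351 = 0.053986 + 0.019809 = 0.073795
R_eff = 1/U_eff = 13.551 ft²·°F·h/BTU
Q = 1203 × 31.51 / 13.551 = 2797.3 BTU/h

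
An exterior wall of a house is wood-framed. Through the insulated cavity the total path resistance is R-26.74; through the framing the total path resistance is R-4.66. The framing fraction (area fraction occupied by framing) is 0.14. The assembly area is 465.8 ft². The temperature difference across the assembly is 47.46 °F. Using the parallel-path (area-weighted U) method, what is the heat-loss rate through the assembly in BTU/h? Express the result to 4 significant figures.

U_eff = 0.86/26.74 + 0.14/4.66 = 0.032162 + 0.030043 = 0.062204
R_eff = 1/U_eff = 16.076 ft²·°F·h/BTU
Q = 465.8 × 47.46 / 16.076 = 1375.1 BTU/h

1375 BTU/h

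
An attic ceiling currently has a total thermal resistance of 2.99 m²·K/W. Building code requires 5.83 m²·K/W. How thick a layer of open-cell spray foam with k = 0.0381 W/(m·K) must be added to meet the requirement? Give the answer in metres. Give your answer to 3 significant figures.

ΔR = 5.83 − 2.99 = 2.84 m²·K/W
L = ΔR × k = 2.84 × 0.0381 = 0.1082 m

0.108 m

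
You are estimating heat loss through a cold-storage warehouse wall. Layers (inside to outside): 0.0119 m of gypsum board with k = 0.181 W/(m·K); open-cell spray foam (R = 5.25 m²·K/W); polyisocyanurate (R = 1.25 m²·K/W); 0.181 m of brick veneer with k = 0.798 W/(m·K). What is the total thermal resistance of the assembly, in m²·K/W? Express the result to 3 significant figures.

0.0119/0.181 = 0.06575
0.181/0.798 = 0.2268
R_total = 0.06575 + 5.25 + 1.25 + 0.2268 = 6.793 m²·K/W

6.79 m²·K/W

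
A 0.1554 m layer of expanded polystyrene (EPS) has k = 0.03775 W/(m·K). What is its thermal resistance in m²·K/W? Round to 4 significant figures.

4.117 m²·K/W

R = L/k = 0.1554/0.03775 = 4.1166 m²·K/W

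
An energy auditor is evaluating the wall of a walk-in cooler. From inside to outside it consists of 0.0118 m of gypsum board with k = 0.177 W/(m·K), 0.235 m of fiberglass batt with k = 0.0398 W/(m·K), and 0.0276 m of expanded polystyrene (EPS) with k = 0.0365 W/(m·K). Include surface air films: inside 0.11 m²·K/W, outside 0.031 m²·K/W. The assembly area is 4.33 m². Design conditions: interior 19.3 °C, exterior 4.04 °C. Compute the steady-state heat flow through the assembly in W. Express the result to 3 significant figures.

0.0118/0.177 = 0.06667
0.235/0.0398 = 5.905
0.0276/0.0365 = 0.7562
R_total = 0.11 + 0.06667 + 5.905 + 0.7562 + 0.031 = 6.868 m²·K/W
Q = A·ΔT/R = 4.33 × (19.3 − 4.04) / 6.868 = 9.62 W

9.62 W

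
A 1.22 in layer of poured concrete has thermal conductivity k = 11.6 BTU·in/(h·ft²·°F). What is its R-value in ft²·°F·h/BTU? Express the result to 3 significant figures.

R = L/k = 1.22/11.6 = 0.1052 ft²·°F·h/BTU

0.105 ft²·°F·h/BTU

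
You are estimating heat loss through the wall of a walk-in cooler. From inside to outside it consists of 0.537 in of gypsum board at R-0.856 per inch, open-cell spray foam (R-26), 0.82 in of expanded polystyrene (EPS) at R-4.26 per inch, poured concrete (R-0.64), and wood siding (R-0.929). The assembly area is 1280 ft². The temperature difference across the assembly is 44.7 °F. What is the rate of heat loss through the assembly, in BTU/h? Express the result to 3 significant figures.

0.537 × 0.856 = 0.4597
0.82 × 4.26 = 3.493
R_total = 0.4597 + 26 + 3.493 + 0.64 + 0.929 = 31.52 ft²·°F·h/BTU
Q = A·ΔT/R = 1280 × 44.7 / 31.52 = 1815 BTU/h

1820 BTU/h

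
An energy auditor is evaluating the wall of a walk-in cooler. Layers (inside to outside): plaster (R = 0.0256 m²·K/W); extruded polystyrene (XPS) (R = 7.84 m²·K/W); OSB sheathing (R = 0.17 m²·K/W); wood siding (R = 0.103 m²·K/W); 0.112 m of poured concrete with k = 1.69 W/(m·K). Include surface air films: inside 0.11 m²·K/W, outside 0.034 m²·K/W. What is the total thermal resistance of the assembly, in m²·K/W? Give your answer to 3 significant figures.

8.35 m²·K/W

0.112/1.69 = 0.06627
R_total = 0.11 + 0.0256 + 7.84 + 0.17 + 0.103 + 0.06627 + 0.034 = 8.349 m²·K/W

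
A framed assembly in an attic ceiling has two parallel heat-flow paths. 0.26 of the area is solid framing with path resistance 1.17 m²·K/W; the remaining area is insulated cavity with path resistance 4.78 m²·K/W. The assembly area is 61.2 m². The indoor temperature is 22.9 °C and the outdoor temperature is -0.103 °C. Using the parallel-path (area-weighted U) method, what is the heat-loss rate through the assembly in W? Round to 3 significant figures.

U_eff = 0.74/4.78 + 0.26/1.17 = 0.1548 + 0.2222 = 0.377
R_eff = 1/U_eff = 2.652 m²·K/W
Q = 61.2 × (22.9 − (-0.103)) / 2.652 = 530.8 W

531 W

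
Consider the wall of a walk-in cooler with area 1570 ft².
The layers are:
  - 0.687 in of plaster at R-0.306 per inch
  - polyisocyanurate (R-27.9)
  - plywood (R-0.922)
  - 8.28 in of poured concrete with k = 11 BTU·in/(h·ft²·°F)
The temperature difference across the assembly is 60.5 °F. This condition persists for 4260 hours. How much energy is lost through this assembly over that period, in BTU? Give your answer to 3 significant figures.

13600000 BTU

0.687 × 0.306 = 0.2102
8.28/11 = 0.7527
R_total = 0.2102 + 27.9 + 0.922 + 0.7527 = 29.78 ft²·°F·h/BTU
Q = 1570 × 60.5 / 29.78 = 3189 BTU/h
E = 3189 × 4260 = 13590000 BTU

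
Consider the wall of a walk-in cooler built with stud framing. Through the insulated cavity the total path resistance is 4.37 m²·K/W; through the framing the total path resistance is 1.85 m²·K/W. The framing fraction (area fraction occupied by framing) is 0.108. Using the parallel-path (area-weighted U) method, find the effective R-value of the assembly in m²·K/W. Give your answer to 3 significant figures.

U_eff = 0.892/4.37 + 0.108/1.85 = 0.2041 + 0.05838 = 0.2625
R_eff = 1/U_eff = 3.81 m²·K/W

3.81 m²·K/W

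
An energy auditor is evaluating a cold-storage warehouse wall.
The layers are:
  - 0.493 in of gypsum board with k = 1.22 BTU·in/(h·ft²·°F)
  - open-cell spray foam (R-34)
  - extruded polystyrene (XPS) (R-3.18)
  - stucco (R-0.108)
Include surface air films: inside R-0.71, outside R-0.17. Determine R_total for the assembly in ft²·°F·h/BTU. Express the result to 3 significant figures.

38.6 ft²·°F·h/BTU

0.493/1.22 = 0.4041
R_total = 0.71 + 0.4041 + 34 + 3.18 + 0.108 + 0.17 = 38.57 ft²·°F·h/BTU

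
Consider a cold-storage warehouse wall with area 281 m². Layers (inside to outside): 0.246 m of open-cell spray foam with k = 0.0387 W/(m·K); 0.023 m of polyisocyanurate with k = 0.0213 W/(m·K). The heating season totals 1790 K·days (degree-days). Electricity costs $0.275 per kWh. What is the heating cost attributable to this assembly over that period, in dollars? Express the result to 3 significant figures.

0.246/0.0387 = 6.357
0.023/0.0213 = 1.08
R_total = 6.357 + 1.08 = 7.436 m²·K/W
E = A × HDD × 24 / R / 1000 = 281 × 1790 × 24 / 7.436 / 1000 = 1623 kWh
Cost = 1623 × 0.275 = $446.4

446 dollars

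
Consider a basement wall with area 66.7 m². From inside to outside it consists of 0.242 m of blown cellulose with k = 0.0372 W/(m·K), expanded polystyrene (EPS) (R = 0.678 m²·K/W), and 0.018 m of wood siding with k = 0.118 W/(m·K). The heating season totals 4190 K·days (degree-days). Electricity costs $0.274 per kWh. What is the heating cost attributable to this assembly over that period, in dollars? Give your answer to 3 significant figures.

0.242/0.0372 = 6.505
0.018/0.118 = 0.1525
R_total = 6.505 + 0.678 + 0.1525 = 7.336 m²·K/W
E = A × HDD × 24 / R / 1000 = 66.7 × 4190 × 24 / 7.336 / 1000 = 914.3 kWh
Cost = 914.3 × 0.274 = $250.5

251 dollars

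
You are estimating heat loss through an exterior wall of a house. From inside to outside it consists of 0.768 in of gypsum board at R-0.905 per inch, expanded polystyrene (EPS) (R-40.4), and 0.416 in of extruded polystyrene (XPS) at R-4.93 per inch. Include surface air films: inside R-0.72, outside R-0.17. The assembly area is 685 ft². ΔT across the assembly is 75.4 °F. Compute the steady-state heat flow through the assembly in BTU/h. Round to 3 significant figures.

1170 BTU/h

0.768 × 0.905 = 0.695
0.416 × 4.93 = 2.051
R_total = 0.72 + 0.695 + 40.4 + 2.051 + 0.17 = 44.04 ft²·°F·h/BTU
Q = A·ΔT/R = 685 × 75.4 / 44.04 = 1173 BTU/h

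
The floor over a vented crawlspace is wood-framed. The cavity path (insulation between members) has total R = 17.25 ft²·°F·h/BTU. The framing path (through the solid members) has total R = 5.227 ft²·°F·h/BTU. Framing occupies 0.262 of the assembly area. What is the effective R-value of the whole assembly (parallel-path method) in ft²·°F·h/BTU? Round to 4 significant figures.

U_eff = 0.738/17.25 + 0.262/5.227 = 0.042783 + 0.050124 = 0.092907
R_eff = 1/U_eff = 10.763 ft²·°F·h/BTU

10.76 ft²·°F·h/BTU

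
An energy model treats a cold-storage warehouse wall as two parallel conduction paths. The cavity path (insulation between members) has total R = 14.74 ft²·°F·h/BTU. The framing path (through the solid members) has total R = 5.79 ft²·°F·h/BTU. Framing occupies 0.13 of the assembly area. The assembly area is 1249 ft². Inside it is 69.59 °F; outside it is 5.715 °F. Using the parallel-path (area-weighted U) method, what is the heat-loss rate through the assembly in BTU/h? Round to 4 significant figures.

U_eff = 0.87/14.74 + 0.13/5.79 = 0.059023 + 0.022453 = 0.081476
R_eff = 1/U_eff = 12.274 ft²·°F·h/BTU
Q = 1249 × (69.59 − 5.715) / 12.274 = 6500.1 BTU/h

6500 BTU/h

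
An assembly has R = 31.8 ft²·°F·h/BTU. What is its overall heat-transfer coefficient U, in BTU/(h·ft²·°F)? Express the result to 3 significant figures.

U = 1/R = 1/31.8 = 0.03145

0.0314 BTU/(h·ft²·°F)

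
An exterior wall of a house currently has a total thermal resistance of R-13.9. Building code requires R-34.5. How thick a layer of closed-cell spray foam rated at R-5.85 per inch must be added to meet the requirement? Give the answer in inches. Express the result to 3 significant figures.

ΔR = 34.5 − 13.9 = 20.6 ft²·°F·h/BTU
L = ΔR / (R/in) = 20.6/5.85 = 3.521 in

3.52 in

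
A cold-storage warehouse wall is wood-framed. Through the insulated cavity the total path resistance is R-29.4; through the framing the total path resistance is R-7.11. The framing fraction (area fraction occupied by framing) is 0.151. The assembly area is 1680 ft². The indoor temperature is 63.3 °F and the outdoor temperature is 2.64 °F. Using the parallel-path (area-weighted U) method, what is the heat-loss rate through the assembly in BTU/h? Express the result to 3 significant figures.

U_eff = 0.849/29.4 + 0.151/7.11 = 0.02888 + 0.02124 = 0.05012
R_eff = 1/U_eff = 19.95 ft²·°F·h/BTU
Q = 1680 × (63.3 − 2.64) / 19.95 = 5107 BTU/h

5110 BTU/h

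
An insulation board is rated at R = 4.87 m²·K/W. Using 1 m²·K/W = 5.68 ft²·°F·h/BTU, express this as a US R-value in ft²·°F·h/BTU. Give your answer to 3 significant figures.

27.7 ft²·°F·h/BTU

R_US = 4.87 × 5.68 = 27.66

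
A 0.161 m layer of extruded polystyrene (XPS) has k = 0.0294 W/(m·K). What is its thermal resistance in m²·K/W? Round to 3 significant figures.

5.48 m²·K/W

R = L/k = 0.161/0.0294 = 5.476 m²·K/W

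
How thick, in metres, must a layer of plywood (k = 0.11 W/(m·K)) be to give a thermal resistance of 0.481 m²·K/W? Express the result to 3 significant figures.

0.0529 m

L = R·k = 0.481 × 0.11 = 0.05291 m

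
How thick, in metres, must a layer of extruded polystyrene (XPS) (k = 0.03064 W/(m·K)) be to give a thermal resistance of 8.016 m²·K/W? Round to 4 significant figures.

L = R·k = 8.016 × 0.03064 = 0.24561 m

0.2456 m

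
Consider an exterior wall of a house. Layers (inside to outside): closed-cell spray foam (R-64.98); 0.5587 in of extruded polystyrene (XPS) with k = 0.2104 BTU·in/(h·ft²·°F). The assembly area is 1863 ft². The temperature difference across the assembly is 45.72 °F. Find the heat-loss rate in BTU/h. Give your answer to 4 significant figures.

0.5587/0.2104 = 2.6554
R_total = 64.98 + 2.6554 = 67.635 ft²·°F·h/BTU
Q = A·ΔT/R = 1863 × 45.72 / 67.635 = 1259.3 BTU/h

1259 BTU/h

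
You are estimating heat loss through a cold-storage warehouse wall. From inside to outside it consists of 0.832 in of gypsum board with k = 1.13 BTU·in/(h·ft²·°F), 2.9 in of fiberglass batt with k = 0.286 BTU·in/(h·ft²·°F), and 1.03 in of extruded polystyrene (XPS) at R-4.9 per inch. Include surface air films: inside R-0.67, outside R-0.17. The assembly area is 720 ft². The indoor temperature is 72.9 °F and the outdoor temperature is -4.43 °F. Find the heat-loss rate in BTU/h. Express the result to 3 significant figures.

0.832/1.13 = 0.7363
2.9/0.286 = 10.14
1.03 × 4.9 = 5.047
R_total = 0.67 + 0.7363 + 10.14 + 5.047 + 0.17 = 16.76 ft²·°F·h/BTU
Q = A·ΔT/R = 720 × (72.9 − (-4.43)) / 16.76 = 3321 BTU/h

3320 BTU/h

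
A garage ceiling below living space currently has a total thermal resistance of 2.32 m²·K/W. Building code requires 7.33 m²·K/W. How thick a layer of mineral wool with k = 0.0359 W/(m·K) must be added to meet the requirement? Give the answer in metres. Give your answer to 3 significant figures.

0.180 m

ΔR = 7.33 − 2.32 = 5.01 m²·K/W
L = ΔR × k = 5.01 × 0.0359 = 0.1799 m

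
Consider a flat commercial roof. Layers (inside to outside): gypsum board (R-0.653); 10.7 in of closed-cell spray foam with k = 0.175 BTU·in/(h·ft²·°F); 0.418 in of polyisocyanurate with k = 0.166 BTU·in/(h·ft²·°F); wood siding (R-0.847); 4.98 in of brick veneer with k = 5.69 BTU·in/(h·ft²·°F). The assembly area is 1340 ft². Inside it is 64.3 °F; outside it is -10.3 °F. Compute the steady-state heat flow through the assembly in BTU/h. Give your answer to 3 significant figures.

10.7/0.175 = 61.14
0.418/0.166 = 2.518
4.98/5.69 = 0.8752
R_total = 0.653 + 61.14 + 2.518 + 0.847 + 0.8752 = 66.04 ft²·°F·h/BTU
Q = A·ΔT/R = 1340 × (64.3 − (-10.3)) / 66.04 = 1514 BTU/h

1510 BTU/h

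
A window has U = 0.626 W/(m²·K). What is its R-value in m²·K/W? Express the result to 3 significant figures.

R = 1/U = 1/0.626 = 1.597

1.60 m²·K/W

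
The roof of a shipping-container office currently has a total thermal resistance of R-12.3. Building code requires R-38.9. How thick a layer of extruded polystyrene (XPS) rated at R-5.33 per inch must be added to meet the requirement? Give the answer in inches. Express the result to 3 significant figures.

4.99 in

ΔR = 38.9 − 12.3 = 26.6 ft²·°F·h/BTU
L = ΔR / (R/in) = 26.6/5.33 = 4.991 in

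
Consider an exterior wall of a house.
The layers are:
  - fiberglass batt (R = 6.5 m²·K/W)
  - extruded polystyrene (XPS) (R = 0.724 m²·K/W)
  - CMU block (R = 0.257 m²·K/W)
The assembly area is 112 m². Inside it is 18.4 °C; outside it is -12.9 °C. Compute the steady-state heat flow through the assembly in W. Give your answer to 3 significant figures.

R_total = 6.5 + 0.724 + 0.257 = 7.481 m²·K/W
Q = A·ΔT/R = 112 × (18.4 − (-12.9)) / 7.481 = 468.6 W

469 W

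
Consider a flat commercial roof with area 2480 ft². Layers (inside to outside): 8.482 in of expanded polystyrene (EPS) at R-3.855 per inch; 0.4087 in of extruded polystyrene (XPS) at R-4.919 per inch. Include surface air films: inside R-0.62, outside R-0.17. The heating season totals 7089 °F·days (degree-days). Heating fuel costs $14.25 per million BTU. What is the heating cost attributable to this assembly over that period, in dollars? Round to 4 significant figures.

169.4 dollars

8.482 × 3.855 = 32.698
0.4087 × 4.919 = 2.0104
R_total = 0.62 + 32.698 + 2.0104 + 0.17 = 35.499 ft²·°F·h/BTU
E = A × HDD × 24 / R = 2480 × 7089 × 24 / 35.499 = 11886000 BTU
Cost = 11886000/10⁶ × 14.25 = $169.38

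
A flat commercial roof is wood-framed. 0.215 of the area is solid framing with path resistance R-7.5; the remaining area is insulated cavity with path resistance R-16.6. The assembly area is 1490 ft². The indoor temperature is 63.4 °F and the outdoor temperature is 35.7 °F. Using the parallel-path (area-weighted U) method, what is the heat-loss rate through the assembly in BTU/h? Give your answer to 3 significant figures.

U_eff = 0.785/16.6 + 0.215/7.5 = 0.04729 + 0.02867 = 0.07596
R_eff = 1/U_eff = 13.17 ft²·°F·h/BTU
Q = 1490 × (63.4 − 35.7) / 13.17 = 3135 BTU/h

3130 BTU/h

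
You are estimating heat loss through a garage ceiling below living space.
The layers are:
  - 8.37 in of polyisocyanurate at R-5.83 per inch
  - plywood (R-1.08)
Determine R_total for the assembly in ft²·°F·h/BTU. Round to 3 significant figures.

8.37 × 5.83 = 48.8
R_total = 48.8 + 1.08 = 49.88 ft²·°F·h/BTU

49.9 ft²·°F·h/BTU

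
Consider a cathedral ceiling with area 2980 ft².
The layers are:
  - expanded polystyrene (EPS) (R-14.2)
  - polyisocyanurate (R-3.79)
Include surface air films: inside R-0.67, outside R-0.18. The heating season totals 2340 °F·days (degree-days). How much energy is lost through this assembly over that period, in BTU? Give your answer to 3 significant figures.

R_total = 0.67 + 14.2 + 3.79 + 0.18 = 18.84 ft²·°F·h/BTU
E = A × HDD × 24 / R = 2980 × 2340 × 24 / 18.84 = 8883000 BTU

8880000 BTU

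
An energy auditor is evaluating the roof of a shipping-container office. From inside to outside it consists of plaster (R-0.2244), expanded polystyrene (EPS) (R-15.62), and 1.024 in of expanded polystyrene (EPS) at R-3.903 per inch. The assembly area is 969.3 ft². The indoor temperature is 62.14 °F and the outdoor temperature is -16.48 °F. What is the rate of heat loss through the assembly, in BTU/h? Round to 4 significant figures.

3841 BTU/h

1.024 × 3.903 = 3.9967
R_total = 0.2244 + 15.62 + 3.9967 = 19.841 ft²·°F·h/BTU
Q = A·ΔT/R = 969.3 × (62.14 − (-16.48)) / 19.841 = 3840.8 BTU/h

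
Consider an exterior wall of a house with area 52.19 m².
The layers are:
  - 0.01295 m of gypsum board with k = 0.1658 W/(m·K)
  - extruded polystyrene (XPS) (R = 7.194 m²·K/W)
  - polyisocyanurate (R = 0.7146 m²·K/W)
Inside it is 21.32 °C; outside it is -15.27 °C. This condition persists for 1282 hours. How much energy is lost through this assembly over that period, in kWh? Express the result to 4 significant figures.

0.01295/0.1658 = 0.078106
R_total = 0.078106 + 7.194 + 0.7146 = 7.9867 m²·K/W
Q = 52.19 × (21.32 − (-15.27)) / 7.9867 = 239.1 W
E = 239.1 W × 1282 h / 1000 = 306.53 kWh

306.5 kWh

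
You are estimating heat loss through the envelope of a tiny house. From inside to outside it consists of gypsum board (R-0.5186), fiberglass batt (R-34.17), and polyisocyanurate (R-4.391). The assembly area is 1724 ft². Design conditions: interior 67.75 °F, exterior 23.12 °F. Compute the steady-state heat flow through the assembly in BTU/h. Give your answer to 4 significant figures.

1969 BTU/h

R_total = 0.5186 + 34.17 + 4.391 = 39.08 ft²·°F·h/BTU
Q = A·ΔT/R = 1724 × (67.75 − 23.12) / 39.08 = 1968.9 BTU/h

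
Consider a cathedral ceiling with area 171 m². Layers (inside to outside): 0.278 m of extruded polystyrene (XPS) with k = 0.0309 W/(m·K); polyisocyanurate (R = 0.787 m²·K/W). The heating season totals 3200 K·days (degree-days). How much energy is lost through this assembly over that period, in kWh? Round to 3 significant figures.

0.278/0.0309 = 8.997
R_total = 8.997 + 0.787 = 9.784 m²·K/W
E = A × HDD × 24 / R / 1000 = 171 × 3200 × 24 / 9.784 / 1000 = 1342 kWh

1340 kWh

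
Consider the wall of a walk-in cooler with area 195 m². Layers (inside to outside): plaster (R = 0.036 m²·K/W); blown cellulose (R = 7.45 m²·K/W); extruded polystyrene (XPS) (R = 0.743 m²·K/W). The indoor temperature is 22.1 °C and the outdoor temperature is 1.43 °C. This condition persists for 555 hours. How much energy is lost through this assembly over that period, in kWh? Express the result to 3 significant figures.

272 kWh

R_total = 0.036 + 7.45 + 0.743 = 8.229 m²·K/W
Q = 195 × (22.1 − 1.43) / 8.229 = 489.8 W
E = 489.8 W × 555 h / 1000 = 271.8 kWh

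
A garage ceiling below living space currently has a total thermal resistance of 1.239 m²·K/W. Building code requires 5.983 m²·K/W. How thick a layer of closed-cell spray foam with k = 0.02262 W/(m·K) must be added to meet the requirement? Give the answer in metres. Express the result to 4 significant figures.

ΔR = 5.983 − 1.239 = 4.744 m²·K/W
L = ΔR × k = 4.744 × 0.02262 = 0.10731 m

0.1073 m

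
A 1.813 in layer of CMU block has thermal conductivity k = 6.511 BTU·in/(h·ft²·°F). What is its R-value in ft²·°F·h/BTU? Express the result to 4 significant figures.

0.2785 ft²·°F·h/BTU

R = L/k = 1.813/6.511 = 0.27845 ft²·°F·h/BTU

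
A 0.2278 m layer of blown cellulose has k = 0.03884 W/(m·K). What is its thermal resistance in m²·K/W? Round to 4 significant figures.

R = L/k = 0.2278/0.03884 = 5.8651 m²·K/W

5.865 m²·K/W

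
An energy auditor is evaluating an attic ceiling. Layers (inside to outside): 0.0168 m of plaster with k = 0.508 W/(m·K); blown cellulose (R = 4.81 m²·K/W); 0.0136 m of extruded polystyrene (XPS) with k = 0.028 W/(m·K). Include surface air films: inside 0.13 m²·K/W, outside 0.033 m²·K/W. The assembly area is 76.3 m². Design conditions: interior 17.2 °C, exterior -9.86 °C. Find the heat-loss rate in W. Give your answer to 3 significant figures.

376 W

0.0168/0.508 = 0.03307
0.0136/0.028 = 0.4857
R_total = 0.13 + 0.03307 + 4.81 + 0.4857 + 0.033 = 5.492 m²·K/W
Q = A·ΔT/R = 76.3 × (17.2 − (-9.86)) / 5.492 = 376 W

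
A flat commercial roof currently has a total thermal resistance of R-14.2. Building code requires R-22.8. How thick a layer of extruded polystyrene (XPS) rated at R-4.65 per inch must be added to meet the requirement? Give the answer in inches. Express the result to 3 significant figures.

1.85 in

ΔR = 22.8 − 14.2 = 8.6 ft²·°F·h/BTU
L = ΔR / (R/in) = 8.6/4.65 = 1.849 in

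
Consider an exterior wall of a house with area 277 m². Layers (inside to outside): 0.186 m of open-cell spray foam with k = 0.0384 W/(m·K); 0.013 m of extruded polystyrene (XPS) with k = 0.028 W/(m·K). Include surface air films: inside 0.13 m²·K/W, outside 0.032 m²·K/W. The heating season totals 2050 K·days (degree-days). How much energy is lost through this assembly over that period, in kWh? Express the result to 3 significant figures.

0.186/0.0384 = 4.844
0.013/0.028 = 0.4643
R_total = 0.13 + 4.844 + 0.4643 + 0.032 = 5.47 m²·K/W
E = A × HDD × 24 / R / 1000 = 277 × 2050 × 24 / 5.47 / 1000 = 2491 kWh

2490 kWh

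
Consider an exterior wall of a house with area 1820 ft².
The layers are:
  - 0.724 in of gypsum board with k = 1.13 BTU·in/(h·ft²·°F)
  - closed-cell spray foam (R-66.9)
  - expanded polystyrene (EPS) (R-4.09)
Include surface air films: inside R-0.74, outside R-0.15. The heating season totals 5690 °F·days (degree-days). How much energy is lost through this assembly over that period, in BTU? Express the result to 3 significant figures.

0.724/1.13 = 0.6407
R_total = 0.74 + 0.6407 + 66.9 + 4.09 + 0.15 = 72.52 ft²·°F·h/BTU
E = A × HDD × 24 / R = 1820 × 5690 × 24 / 72.52 = 3427000 BTU

3430000 BTU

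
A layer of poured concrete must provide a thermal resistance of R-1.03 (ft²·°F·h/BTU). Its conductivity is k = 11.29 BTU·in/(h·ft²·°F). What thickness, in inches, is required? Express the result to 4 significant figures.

L = R × k = 1.03 × 11.29 = 11.629 in

11.63 in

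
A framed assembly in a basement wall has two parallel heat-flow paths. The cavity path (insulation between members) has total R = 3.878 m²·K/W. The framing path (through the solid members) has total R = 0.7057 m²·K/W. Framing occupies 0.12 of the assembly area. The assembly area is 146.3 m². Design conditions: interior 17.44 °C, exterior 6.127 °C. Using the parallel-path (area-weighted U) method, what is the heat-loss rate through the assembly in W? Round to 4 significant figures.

U_eff = 0.88/3.878 + 0.12/0.7057 = 0.22692 + 0.17004 = 0.39697
R_eff = 1/U_eff = 2.5191 m²·K/W
Q = 146.3 × (17.44 − 6.127) / 2.5191 = 657.01 W

657.0 W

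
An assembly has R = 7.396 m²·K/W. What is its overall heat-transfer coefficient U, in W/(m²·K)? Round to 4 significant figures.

0.1352 W/(m²·K)

U = 1/R = 1/7.396 = 0.13521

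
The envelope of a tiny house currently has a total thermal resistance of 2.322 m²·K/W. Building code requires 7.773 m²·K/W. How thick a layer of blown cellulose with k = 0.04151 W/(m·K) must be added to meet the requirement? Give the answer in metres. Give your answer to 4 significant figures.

ΔR = 7.773 − 2.322 = 5.451 m²·K/W
L = ΔR × k = 5.451 × 0.04151 = 0.22627 m

0.2263 m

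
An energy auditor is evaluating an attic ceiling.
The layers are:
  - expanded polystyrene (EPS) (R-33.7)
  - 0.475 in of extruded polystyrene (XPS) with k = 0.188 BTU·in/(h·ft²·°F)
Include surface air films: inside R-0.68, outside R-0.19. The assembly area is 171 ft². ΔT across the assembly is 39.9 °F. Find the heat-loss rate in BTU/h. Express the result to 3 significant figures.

184 BTU/h

0.475/0.188 = 2.527
R_total = 0.68 + 33.7 + 2.527 + 0.19 = 37.1 ft²·°F·h/BTU
Q = A·ΔT/R = 171 × 39.9 / 37.1 = 183.9 BTU/h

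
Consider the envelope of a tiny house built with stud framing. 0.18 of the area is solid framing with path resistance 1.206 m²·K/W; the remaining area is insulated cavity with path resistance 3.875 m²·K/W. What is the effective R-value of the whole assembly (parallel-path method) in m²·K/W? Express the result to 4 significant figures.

U_eff = 0.82/3.875 + 0.18/1.206 = 0.21161 + 0.14925 = 0.36087
R_eff = 1/U_eff = 2.7711 m²·K/W

2.771 m²·K/W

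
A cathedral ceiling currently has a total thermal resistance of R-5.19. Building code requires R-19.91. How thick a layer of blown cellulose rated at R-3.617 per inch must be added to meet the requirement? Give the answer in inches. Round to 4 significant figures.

ΔR = 19.91 − 5.19 = 14.72 ft²·°F·h/BTU
L = ΔR / (R/in) = 14.72/3.617 = 4.0697 in

4.070 in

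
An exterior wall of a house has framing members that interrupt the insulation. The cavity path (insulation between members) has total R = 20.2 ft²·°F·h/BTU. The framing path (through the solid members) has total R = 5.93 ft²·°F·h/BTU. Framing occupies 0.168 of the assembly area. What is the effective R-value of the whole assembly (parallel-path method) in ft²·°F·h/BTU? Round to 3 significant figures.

U_eff = 0.832/20.2 + 0.168/5.93 = 0.04119 + 0.02833 = 0.06952
R_eff = 1/U_eff = 14.38 ft²·°F·h/BTU

14.4 ft²·°F·h/BTU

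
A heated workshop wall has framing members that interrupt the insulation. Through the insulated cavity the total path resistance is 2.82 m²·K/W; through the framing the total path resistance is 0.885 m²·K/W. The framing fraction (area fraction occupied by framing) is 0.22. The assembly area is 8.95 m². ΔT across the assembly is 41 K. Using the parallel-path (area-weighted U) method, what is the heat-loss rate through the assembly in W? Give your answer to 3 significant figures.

U_eff = 0.78/2.82 + 0.22/0.885 = 0.2766 + 0.2486 = 0.5252
R_eff = 1/U_eff = 1.904 m²·K/W
Q = 8.95 × 41 / 1.904 = 192.7 W

193 W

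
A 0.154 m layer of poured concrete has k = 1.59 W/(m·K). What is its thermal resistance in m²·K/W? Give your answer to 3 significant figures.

R = L/k = 0.154/1.59 = 0.09686 m²·K/W

0.0969 m²·K/W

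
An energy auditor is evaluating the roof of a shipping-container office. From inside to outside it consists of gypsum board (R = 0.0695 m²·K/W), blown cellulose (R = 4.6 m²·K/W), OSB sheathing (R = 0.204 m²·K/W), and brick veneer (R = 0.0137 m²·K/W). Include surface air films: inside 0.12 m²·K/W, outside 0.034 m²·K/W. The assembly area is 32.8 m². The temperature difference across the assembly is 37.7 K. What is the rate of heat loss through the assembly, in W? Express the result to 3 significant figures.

245 W

R_total = 0.12 + 0.0695 + 4.6 + 0.204 + 0.0137 + 0.034 = 5.041 m²·K/W
Q = A·ΔT/R = 32.8 × 37.7 / 5.041 = 245.3 W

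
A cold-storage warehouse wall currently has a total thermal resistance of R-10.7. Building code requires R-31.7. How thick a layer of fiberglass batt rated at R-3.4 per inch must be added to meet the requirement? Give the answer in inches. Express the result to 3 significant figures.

6.18 in

ΔR = 31.7 − 10.7 = 21 ft²·°F·h/BTU
L = ΔR / (R/in) = 21/3.4 = 6.176 in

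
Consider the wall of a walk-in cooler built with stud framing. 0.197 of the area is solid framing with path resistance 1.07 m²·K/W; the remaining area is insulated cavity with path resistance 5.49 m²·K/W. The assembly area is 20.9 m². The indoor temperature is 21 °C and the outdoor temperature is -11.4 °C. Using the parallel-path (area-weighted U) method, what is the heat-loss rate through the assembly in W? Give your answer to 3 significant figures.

224 W

U_eff = 0.803/5.49 + 0.197/1.07 = 0.1463 + 0.1841 = 0.3304
R_eff = 1/U_eff = 3.027 m²·K/W
Q = 20.9 × (21 − (-11.4)) / 3.027 = 223.7 W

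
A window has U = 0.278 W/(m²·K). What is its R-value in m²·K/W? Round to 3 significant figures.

3.60 m²·K/W

R = 1/U = 1/0.278 = 3.597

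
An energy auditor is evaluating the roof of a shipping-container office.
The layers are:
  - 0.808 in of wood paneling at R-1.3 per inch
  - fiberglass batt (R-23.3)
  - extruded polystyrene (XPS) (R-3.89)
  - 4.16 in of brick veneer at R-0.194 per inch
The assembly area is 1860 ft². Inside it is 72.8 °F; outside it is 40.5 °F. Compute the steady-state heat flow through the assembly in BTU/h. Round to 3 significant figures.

2070 BTU/h

0.808 × 1.3 = 1.05
4.16 × 0.194 = 0.807
R_total = 1.05 + 23.3 + 3.89 + 0.807 = 29.05 ft²·°F·h/BTU
Q = A·ΔT/R = 1860 × (72.8 − 40.5) / 29.05 = 2068 BTU/h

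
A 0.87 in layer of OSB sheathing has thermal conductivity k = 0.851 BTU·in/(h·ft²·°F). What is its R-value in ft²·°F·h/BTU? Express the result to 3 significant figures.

1.02 ft²·°F·h/BTU

R = L/k = 0.87/0.851 = 1.022 ft²·°F·h/BTU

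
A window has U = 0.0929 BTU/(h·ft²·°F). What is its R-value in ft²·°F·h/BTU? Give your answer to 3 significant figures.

10.8 ft²·°F·h/BTU

R = 1/U = 1/0.0929 = 10.76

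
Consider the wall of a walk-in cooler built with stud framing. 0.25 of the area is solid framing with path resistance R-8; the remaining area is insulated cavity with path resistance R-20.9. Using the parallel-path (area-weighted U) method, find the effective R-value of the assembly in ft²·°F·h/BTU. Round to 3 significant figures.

14.9 ft²·°F·h/BTU

U_eff = 0.75/20.9 + 0.25/8 = 0.03589 + 0.03125 = 0.06714
R_eff = 1/U_eff = 14.9 ft²·°F·h/BTU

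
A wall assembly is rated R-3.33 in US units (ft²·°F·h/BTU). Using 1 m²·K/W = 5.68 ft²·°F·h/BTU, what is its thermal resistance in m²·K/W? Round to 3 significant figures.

R_SI = 3.33/5.68 = 0.5863

0.586 m²·K/W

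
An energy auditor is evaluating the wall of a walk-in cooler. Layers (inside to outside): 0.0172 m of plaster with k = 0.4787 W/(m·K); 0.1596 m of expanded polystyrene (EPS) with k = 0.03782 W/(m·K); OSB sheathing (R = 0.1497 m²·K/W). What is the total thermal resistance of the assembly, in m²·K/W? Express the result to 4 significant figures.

4.406 m²·K/W

0.0172/0.4787 = 0.035931
0.1596/0.03782 = 4.22
R_total = 0.035931 + 4.22 + 0.1497 = 4.4056 m²·K/W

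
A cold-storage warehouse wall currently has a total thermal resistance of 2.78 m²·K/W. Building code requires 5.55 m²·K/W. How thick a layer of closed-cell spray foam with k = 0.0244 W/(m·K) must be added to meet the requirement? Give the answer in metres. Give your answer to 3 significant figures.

ΔR = 5.55 − 2.78 = 2.77 m²·K/W
L = ΔR × k = 2.77 × 0.0244 = 0.06759 m

0.0676 m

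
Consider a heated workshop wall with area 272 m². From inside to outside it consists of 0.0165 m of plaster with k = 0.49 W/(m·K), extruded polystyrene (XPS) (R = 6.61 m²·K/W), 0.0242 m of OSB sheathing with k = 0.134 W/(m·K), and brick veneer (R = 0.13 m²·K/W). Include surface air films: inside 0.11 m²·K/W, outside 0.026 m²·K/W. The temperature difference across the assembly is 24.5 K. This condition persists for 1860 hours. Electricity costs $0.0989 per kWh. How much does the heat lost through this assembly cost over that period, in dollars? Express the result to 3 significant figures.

173 dollars

0.0165/0.49 = 0.03367
0.0242/0.134 = 0.1806
R_total = 0.11 + 0.03367 + 6.61 + 0.1806 + 0.13 + 0.026 = 7.09 m²·K/W
Q = 272 × 24.5 / 7.09 = 939.9 W
E = 939.9 W × 1860 h / 1000 = 1748 kWh
Cost = 1748 × 0.0989 = $172.9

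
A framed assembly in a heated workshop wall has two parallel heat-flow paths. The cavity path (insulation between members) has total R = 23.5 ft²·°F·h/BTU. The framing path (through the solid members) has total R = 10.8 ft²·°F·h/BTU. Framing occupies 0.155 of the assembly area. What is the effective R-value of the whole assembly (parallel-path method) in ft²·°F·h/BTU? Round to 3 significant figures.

U_eff = 0.845/23.5 + 0.155/10.8 = 0.03596 + 0.01435 = 0.05031
R_eff = 1/U_eff = 19.88 ft²·°F·h/BTU

19.9 ft²·°F·h/BTU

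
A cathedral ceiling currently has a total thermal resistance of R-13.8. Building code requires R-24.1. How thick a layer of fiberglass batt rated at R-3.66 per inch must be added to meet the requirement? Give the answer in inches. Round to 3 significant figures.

2.81 in

ΔR = 24.1 − 13.8 = 10.3 ft²·°F·h/BTU
L = ΔR / (R/in) = 10.3/3.66 = 2.814 in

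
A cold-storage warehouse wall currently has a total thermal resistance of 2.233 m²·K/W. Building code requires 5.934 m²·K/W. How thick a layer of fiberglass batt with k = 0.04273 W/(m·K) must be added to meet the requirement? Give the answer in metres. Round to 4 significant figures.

ΔR = 5.934 − 2.233 = 3.701 m²·K/W
L = ΔR × k = 3.701 × 0.04273 = 0.15814 m

0.1581 m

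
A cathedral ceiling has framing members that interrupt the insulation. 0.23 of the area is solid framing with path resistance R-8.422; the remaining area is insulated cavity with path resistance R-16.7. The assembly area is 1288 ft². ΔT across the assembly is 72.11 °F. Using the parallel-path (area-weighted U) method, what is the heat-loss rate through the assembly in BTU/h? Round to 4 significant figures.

6819 BTU/h

U_eff = 0.77/16.7 + 0.23/8.422 = 0.046108 + 0.027309 = 0.073417
R_eff = 1/U_eff = 13.621 ft²·°F·h/BTU
Q = 1288 × 72.11 / 13.621 = 6818.8 BTU/h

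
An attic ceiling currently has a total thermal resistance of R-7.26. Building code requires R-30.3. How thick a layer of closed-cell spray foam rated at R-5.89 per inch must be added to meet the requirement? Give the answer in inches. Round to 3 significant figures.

3.91 in

ΔR = 30.3 − 7.26 = 23.04 ft²·°F·h/BTU
L = ΔR / (R/in) = 23.04/5.89 = 3.912 in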